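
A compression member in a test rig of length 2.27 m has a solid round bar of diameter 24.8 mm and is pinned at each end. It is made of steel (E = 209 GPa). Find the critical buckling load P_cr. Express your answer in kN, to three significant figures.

I = πd⁴/64 = π×24.8⁴/64 = 1.857×10^4 mm⁴
I = 1.857×10^4 mm⁴ = 1.857×10^-8 m⁴
Effective length L_e = K·L = 1 × 2.27 = 2.270 m
P_cr = π²EI / L_e² = π² × 209×10⁹ × 1.857×10^-8 / 2.270² = 7.433×10^3 N

P_cr ≈ 7.43 kN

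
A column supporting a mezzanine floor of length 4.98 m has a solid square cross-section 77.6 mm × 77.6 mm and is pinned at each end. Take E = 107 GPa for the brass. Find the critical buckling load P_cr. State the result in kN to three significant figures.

P_cr ≈ 129 kN

I = a⁴/12 = 77.6⁴/12 = 3.022×10^6 mm⁴
I = 3.022×10^6 mm⁴ = 3.022×10^-6 m⁴
Effective length L_e = K·L = 1 × 4.98 = 4.980 m
P_cr = π²EI / L_e² = π² × 107×10⁹ × 3.022×10^-6 / 4.980² = 1.287×10^5 N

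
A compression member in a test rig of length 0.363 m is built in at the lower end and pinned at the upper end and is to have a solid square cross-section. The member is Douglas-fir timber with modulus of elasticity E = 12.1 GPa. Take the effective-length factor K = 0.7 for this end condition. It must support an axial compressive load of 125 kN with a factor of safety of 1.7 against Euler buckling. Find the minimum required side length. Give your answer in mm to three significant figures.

a ≈ 34.3 mm

Required P_cr = n·P = 1.7 × 125 = 212.5 kN
L_e = K·L = 0.7 × 0.363 = 0.2541 m
Required I = P_cr·L_e²/(π²E) = 2.125×10^5 × 0.2541² / (π² × 1.21×10^10) = 1.149×10^-7 m⁴
I_req = 1.149×10^5 mm⁴
Solid square: I = a⁴/12  ⇒  a = (12I)^(1/4) = (12×1.149×10^5)^(1/4) = 34.3 mm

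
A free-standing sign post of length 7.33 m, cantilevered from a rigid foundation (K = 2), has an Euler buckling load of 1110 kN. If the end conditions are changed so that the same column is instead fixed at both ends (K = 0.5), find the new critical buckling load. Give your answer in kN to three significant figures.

P_cr ≈ 17800 kN

P_cr ∝ 1/K², so P_cr,new = P_cr,old × (K_old/K_new)² = 1110 × (2/0.5)²
= 1110 × 16.00 = 17800 kN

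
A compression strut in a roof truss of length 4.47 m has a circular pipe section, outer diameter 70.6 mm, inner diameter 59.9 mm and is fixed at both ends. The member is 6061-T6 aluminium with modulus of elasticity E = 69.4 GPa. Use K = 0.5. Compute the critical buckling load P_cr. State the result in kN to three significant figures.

d_o = 70.6 mm, d_i = 59.9 mm
I = π(d_o⁴ − d_i⁴)/64 = π(70.6⁴ − 59.90⁴)/64 = 5.876×10^5 mm⁴
I = 5.876×10^5 mm⁴ = 5.876×10^-7 m⁴
Effective length L_e = K·L = 0.5 × 4.47 = 2.235 m
P_cr = π²EI / L_e² = π² × 69.4×10⁹ × 5.876×10^-7 / 2.235² = 8.057×10^4 N

P_cr ≈ 80.6 kN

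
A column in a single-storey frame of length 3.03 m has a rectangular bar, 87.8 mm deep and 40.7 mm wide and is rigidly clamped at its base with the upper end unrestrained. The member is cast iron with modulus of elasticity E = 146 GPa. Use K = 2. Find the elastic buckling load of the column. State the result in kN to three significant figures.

Buckling occurs about the weak axis: I_min = h·b³/12 with b = 40.7 mm (the shorter side).
I_min = 87.8×40.7³/12 = 4.933×10^5 mm⁴
I = 4.933×10^5 mm⁴ = 4.933×10^-7 m⁴
Effective length L_e = K·L = 2 × 3.03 = 6.060 m
P_cr = π²EI / L_e² = π² × 146×10⁹ × 4.933×10^-7 / 6.060² = 1.936×10^4 N

P_cr ≈ 19.4 kN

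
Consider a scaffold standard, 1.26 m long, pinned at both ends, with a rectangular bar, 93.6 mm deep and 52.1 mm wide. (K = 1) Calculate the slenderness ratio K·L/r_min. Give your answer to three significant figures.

λ ≈ 83.8

Buckling occurs about the weak axis: I_min = h·b³/12 with b = 52.1 mm (the shorter side).
I_min = 93.6×52.1³/12 = 1.103×10^6 mm⁴
A = 4.877×10^3 mm²;  r_min = √(I/A) = √(1.103×10^6/4.877×10^3) = 15.04 mm
L_e = K·L = 1 × 1.26 m = 1.260 m = 1260.0 mm
λ = L_e / r_min = 1260.0 / 15.04 = 83.8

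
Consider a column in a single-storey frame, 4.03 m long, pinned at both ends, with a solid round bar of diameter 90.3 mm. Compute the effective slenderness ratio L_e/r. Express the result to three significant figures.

λ ≈ 179

For a solid circle r = d/4 = 90.3/4 = 22.58 mm
L_e = K·L = 1 × 4.03 m = 4.030 m = 4030.0 mm
λ = L_e / r_min = 4030.0 / 22.58 = 179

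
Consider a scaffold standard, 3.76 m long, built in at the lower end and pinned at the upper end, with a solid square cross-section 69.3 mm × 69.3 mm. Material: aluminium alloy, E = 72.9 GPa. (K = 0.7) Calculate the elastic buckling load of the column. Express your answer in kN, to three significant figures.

I = a⁴/12 = 69.3⁴/12 = 1.922×10^6 mm⁴
I = 1.922×10^6 mm⁴ = 1.922×10^-6 m⁴
Effective length L_e = K·L = 0.7 × 3.76 = 2.632 m
P_cr = π²EI / L_e² = π² × 72.9×10⁹ × 1.922×10^-6 / 2.632² = 1.996×10^5 N

P_cr ≈ 200 kN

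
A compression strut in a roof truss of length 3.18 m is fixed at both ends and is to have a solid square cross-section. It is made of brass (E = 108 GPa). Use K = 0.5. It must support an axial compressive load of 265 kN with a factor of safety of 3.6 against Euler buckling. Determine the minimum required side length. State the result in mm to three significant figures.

Required P_cr = n·P = 3.6 × 265 = 954.0 kN
L_e = K·L = 0.5 × 3.18 = 1.590 m
Required I = P_cr·L_e²/(π²E) = 9.540×10^5 × 1.590² / (π² × 1.08×10^11) = 2.263×10^-6 m⁴
I_req = 2.263×10^6 mm⁴
Solid square: I = a⁴/12  ⇒  a = (12I)^(1/4) = (12×2.263×10^6)^(1/4) = 72.2 mm

a ≈ 72.2 mm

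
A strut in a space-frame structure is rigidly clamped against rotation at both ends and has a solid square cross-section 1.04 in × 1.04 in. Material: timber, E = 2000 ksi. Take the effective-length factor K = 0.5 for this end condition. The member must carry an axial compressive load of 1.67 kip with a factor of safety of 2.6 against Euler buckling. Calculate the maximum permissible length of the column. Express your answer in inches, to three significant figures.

I = a⁴/12 = 1.04⁴/12 = 9.749×10^-2 in⁴
Required critical load P_cr = n·P = 2.6 × 1.67 = 4.342 kip = 4.342×10^3 lb
From P_cr = π²EI/(K·L)²:  L = (1/K)·√(π²EI/P_cr) = (1/0.5)·√(π²×2.00×10^6×9.749×10^-2/4.342×10^3)
L = 42.1 in

L_max ≈ 42.1 in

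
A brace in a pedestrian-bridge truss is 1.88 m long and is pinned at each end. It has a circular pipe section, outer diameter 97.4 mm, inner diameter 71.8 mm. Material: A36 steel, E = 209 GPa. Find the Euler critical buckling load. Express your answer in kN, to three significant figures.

d_o = 97.4 mm, d_i = 71.8 mm
I = π(d_o⁴ − d_i⁴)/64 = π(97.4⁴ − 71.80⁴)/64 = 3.113×10^6 mm⁴
I = 3.113×10^6 mm⁴ = 3.113×10^-6 m⁴
Effective length L_e = K·L = 1 × 1.88 = 1.880 m
P_cr = π²EI / L_e² = π² × 209×10⁹ × 3.113×10^-6 / 1.880² = 1.817×10^6 N

P_cr ≈ 1820 kN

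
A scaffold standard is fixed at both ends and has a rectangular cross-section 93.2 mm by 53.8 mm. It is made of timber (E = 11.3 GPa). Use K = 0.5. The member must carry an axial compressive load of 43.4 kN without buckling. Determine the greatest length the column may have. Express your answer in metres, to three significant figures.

L_max ≈ 3.53 m

Buckling occurs about the weak axis: I_min = h·b³/12 with b = 53.8 mm (the shorter side).
I_min = 93.2×53.8³/12 = 1.209×10^6 mm⁴
I = 1.209×10^-6 m⁴
At the buckling limit P_cr = P = 4.340×10^4 N
From P_cr = π²EI/(K·L)²:  L = (1/K)·√(π²EI/P_cr) = (1/0.5)·√(π²×1.13×10^10×1.209×10^-6/4.340×10^4)
L = 3.53 m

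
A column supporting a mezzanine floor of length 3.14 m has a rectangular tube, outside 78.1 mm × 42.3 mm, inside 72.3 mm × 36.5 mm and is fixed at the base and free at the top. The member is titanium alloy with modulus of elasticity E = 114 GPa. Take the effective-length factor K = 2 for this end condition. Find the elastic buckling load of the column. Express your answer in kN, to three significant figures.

Weak-axis I_min = (h_o·b_o³ − h_i·b_i³)/12 with b_o = 42.3, b_i = 36.50 mm (shorter outer/inner sides).
I_min = (78.1×42.3³ − 72.30×36.50³)/12 = 1.996×10^5 mm⁴
I = 1.996×10^5 mm⁴ = 1.996×10^-7 m⁴
Effective length L_e = K·L = 2 × 3.14 = 6.280 m
P_cr = π²EI / L_e² = π² × 114×10⁹ × 1.996×10^-7 / 6.280² = 5.695×10^3 N

P_cr ≈ 5.69 kN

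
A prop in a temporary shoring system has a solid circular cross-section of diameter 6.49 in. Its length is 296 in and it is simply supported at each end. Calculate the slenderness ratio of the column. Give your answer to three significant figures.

For a solid circle r = d/4 = 6.49/4 = 1.622 in
L_e = K·L = 1 × 296 = 296.0 in
λ = L_e / r_min = 296.00 / 1.622 = 182

λ ≈ 182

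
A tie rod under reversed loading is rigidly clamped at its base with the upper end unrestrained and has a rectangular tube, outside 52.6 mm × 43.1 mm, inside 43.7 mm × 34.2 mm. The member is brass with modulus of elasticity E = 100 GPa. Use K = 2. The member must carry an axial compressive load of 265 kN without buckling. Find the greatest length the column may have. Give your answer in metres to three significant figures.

Weak-axis I_min = (h_o·b_o³ − h_i·b_i³)/12 with b_o = 43.1, b_i = 34.20 mm (shorter outer/inner sides).
I_min = (52.6×43.1³ − 43.70×34.20³)/12 = 2.053×10^5 mm⁴
I = 2.053×10^-7 m⁴
At the buckling limit P_cr = P = 2.650×10^5 N
From P_cr = π²EI/(K·L)²:  L = (1/K)·√(π²EI/P_cr) = (1/2)·√(π²×1.00×10^11×2.053×10^-7/2.650×10^5)
L = 0.437 m

L_max ≈ 0.437 m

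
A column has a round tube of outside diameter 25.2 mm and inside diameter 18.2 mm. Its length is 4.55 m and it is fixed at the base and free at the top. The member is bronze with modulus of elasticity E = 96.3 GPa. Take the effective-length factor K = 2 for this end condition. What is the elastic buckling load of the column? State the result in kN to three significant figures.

P_cr ≈ 0.165 kN

d_o = 25.2 mm, d_i = 18.2 mm
I = π(d_o⁴ − d_i⁴)/64 = π(25.2⁴ − 18.20⁴)/64 = 1.441×10^4 mm⁴
I = 1.441×10^4 mm⁴ = 1.441×10^-8 m⁴
Effective length L_e = K·L = 2 × 4.55 = 9.100 m
P_cr = π²EI / L_e² = π² × 96.3×10⁹ × 1.441×10^-8 / 9.100² = 165.4 N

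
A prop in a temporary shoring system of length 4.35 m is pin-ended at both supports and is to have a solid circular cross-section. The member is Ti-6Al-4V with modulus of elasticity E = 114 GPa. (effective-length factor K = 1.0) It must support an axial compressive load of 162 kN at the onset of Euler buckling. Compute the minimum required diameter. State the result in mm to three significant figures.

L_e = K·L = 1 × 4.35 = 4.350 m
Required I = P_cr·L_e²/(π²E) = 1.620×10^5 × 4.350² / (π² × 1.14×10^11) = 2.725×10^-6 m⁴
I_req = 2.725×10^6 mm⁴
Solid circle: I = πd⁴/64  ⇒  d = (64I/π)^(1/4) = (64×2.725×10^6/π)^(1/4) = 86.3 mm

d ≈ 86.3 mm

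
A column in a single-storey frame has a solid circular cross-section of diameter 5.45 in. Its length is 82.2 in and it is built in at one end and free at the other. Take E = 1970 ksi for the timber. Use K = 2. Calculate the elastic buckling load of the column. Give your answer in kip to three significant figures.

P_cr ≈ 31.2 kip

I = πd⁴/64 = π×5.45⁴/64 = 43.31 in⁴
Effective length L_e = K·L = 2 × 82.2 = 164.4 in
P_cr = π²EI / L_e² = π² × 1970×10³ × 43.31 / 164.4² = 3.115×10^4 lb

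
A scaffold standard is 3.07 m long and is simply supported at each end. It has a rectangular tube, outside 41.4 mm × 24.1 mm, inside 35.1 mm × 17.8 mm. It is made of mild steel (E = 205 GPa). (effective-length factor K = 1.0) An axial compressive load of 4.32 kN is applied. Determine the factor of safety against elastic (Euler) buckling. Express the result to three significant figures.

Weak-axis I_min = (h_o·b_o³ − h_i·b_i³)/12 with b_o = 24.1, b_i = 17.80 mm (shorter outer/inner sides).
I_min = (41.4×24.1³ − 35.10×17.80³)/12 = 3.180×10^4 mm⁴
I = 3.180×10^4 mm⁴ = 3.180×10^-8 m⁴
Effective length L_e = K·L = 1 × 3.07 = 3.070 m
P_cr = π²EI / L_e² = π² × 205×10⁹ × 3.180×10^-8 / 3.070² = 6.826×10^3 N
Factor of safety n = P_cr / P = 6.8256 / 4.32 = 1.58

n ≈ 1.58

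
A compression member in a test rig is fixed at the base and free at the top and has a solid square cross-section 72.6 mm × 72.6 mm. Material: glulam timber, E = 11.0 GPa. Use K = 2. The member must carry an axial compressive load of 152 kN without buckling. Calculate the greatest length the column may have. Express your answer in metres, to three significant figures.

I = a⁴/12 = 72.6⁴/12 = 2.315×10^6 mm⁴
I = 2.315×10^-6 m⁴
At the buckling limit P_cr = P = 1.520×10^5 N
From P_cr = π²EI/(K·L)²:  L = (1/K)·√(π²EI/P_cr) = (1/2)·√(π²×1.10×10^10×2.315×10^-6/1.520×10^5)
L = 0.643 m

L_max ≈ 0.643 m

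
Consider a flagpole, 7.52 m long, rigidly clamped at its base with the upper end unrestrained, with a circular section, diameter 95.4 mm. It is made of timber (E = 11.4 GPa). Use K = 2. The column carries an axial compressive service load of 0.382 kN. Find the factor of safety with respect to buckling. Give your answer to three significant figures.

I = πd⁴/64 = π×95.4⁴/64 = 4.066×10^6 mm⁴
I = 4.066×10^6 mm⁴ = 4.066×10^-6 m⁴
Effective length L_e = K·L = 2 × 7.52 = 15.04 m
P_cr = π²EI / L_e² = π² × 11.4×10⁹ × 4.066×10^-6 / 15.04² = 2.022×10^3 N
Factor of safety n = P_cr / P = 2.0224 / 0.382 = 5.29

n ≈ 5.29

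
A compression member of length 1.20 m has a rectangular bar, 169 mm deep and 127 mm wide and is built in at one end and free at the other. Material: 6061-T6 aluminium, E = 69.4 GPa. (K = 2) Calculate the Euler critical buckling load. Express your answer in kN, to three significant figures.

Buckling occurs about the weak axis: I_min = h·b³/12 with b = 127 mm (the shorter side).
I_min = 169×127³/12 = 2.885×10^7 mm⁴
I = 2.885×10^7 mm⁴ = 2.885×10^-5 m⁴
Effective length L_e = K·L = 2 × 1.20 = 2.400 m
P_cr = π²EI / L_e² = π² × 69.4×10⁹ × 2.885×10^-5 / 2.400² = 3.430×10^6 N

P_cr ≈ 3430 kN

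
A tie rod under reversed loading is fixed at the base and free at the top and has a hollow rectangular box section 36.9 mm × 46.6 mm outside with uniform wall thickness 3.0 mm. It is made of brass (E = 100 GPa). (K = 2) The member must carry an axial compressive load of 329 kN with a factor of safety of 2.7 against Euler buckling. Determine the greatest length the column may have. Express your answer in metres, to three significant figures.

Inner dimensions: h_i = 46.6 − 2×3.0 = 40.60 mm, b_i = 36.9 − 2×3.0 = 30.90 mm
Weak-axis I_min = (h_o·b_o³ − h_i·b_i³)/12 with b_o = 36.9, b_i = 30.90 mm (shorter outer/inner sides).
I_min = (46.6×36.9³ − 40.60×30.90³)/12 = 9.529×10^4 mm⁴
I = 9.529×10^-8 m⁴
Required critical load P_cr = n·P = 2.7 × 329 = 888.3 kN = 8.883×10^5 N
From P_cr = π²EI/(K·L)²:  L = (1/K)·√(π²EI/P_cr) = (1/2)·√(π²×1.00×10^11×9.529×10^-8/8.883×10^5)
L = 0.163 m

L_max ≈ 0.163 m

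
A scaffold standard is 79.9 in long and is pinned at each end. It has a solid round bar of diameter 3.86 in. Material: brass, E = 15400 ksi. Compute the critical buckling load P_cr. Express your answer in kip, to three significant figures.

P_cr ≈ 259 kip

I = πd⁴/64 = π×3.86⁴/64 = 10.90 in⁴
Effective length L_e = K·L = 1 × 79.9 = 79.90 in
P_cr = π²EI / L_e² = π² × 15400×10³ × 10.90 / 79.90² = 2.594×10^5 lb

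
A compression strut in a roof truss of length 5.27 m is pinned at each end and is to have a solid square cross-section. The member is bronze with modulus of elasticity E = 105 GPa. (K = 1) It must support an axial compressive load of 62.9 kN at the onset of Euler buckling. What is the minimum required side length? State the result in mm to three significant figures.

L_e = K·L = 1 × 5.27 = 5.270 m
Required I = P_cr·L_e²/(π²E) = 6.290×10^4 × 5.270² / (π² × 1.05×10^11) = 1.686×10^-6 m⁴
I_req = 1.686×10^6 mm⁴
Solid square: I = a⁴/12  ⇒  a = (12I)^(1/4) = (12×1.686×10^6)^(1/4) = 67.1 mm

a ≈ 67.1 mm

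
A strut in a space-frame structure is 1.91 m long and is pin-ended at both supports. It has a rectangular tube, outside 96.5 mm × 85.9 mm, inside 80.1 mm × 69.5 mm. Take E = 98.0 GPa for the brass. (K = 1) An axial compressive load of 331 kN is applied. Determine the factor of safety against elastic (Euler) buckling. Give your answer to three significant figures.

n ≈ 2.29

Weak-axis I_min = (h_o·b_o³ − h_i·b_i³)/12 with b_o = 85.9, b_i = 69.50 mm (shorter outer/inner sides).
I_min = (96.5×85.9³ − 80.10×69.50³)/12 = 2.856×10^6 mm⁴
I = 2.856×10^6 mm⁴ = 2.856×10^-6 m⁴
Effective length L_e = K·L = 1 × 1.91 = 1.910 m
P_cr = π²EI / L_e² = π² × 98.0×10⁹ × 2.856×10^-6 / 1.910² = 7.573×10^5 N
Factor of safety n = P_cr / P = 757.30 / 331 = 2.29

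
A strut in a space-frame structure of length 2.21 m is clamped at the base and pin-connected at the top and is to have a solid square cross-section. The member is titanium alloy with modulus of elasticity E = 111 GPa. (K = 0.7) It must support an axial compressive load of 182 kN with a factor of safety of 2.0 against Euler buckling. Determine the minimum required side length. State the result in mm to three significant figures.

Required P_cr = n·P = 2.0 × 182 = 364.0 kN
L_e = K·L = 0.7 × 2.21 = 1.547 m
Required I = P_cr·L_e²/(π²E) = 3.640×10^5 × 1.547² / (π² × 1.11×10^11) = 7.952×10^-7 m⁴
I_req = 7.952×10^5 mm⁴
Solid square: I = a⁴/12  ⇒  a = (12I)^(1/4) = (12×7.952×10^5)^(1/4) = 55.6 mm

a ≈ 55.6 mm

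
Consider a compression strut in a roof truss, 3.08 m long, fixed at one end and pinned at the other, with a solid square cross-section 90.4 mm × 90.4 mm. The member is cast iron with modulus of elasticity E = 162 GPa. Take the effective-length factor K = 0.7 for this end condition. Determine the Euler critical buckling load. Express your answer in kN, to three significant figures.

P_cr ≈ 1910 kN

I = a⁴/12 = 90.4⁴/12 = 5.565×10^6 mm⁴
I = 5.565×10^6 mm⁴ = 5.565×10^-6 m⁴
Effective length L_e = K·L = 0.7 × 3.08 = 2.156 m
P_cr = π²EI / L_e² = π² × 162×10⁹ × 5.565×10^-6 / 2.156² = 1.914×10^6 N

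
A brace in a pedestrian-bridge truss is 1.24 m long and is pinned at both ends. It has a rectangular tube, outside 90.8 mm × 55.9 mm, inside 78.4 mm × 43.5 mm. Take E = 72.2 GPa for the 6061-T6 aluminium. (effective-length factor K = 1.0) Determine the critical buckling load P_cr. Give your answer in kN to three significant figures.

P_cr ≈ 363 kN

Weak-axis I_min = (h_o·b_o³ − h_i·b_i³)/12 with b_o = 55.9, b_i = 43.50 mm (shorter outer/inner sides).
I_min = (90.8×55.9³ − 78.40×43.50³)/12 = 7.839×10^5 mm⁴
I = 7.839×10^5 mm⁴ = 7.839×10^-7 m⁴
Effective length L_e = K·L = 1 × 1.24 = 1.240 m
P_cr = π²EI / L_e² = π² × 72.2×10⁹ × 7.839×10^-7 / 1.240² = 3.633×10^5 N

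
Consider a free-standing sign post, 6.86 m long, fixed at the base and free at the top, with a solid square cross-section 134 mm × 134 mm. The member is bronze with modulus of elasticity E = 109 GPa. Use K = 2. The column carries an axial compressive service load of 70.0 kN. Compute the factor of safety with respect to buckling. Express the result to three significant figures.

n ≈ 2.19

I = a⁴/12 = 134⁴/12 = 2.687×10^7 mm⁴
I = 2.687×10^7 mm⁴ = 2.687×10^-5 m⁴
Effective length L_e = K·L = 2 × 6.86 = 13.72 m
P_cr = π²EI / L_e² = π² × 109×10⁹ × 2.687×10^-5 / 13.72² = 1.536×10^5 N
Factor of safety n = P_cr / P = 153.55 / 70.0 = 2.19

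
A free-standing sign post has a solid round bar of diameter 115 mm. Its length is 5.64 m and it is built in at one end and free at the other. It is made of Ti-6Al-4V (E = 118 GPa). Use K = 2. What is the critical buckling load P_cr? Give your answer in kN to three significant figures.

P_cr ≈ 78.6 kN

I = πd⁴/64 = π×115⁴/64 = 8.585×10^6 mm⁴
I = 8.585×10^6 mm⁴ = 8.585×10^-6 m⁴
Effective length L_e = K·L = 2 × 5.64 = 11.28 m
P_cr = π²EI / L_e² = π² × 118×10⁹ × 8.585×10^-6 / 11.28² = 7.858×10^4 N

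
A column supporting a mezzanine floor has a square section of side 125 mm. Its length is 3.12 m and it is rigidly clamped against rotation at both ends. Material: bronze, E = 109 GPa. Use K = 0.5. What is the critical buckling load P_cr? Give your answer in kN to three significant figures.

I = a⁴/12 = 125⁴/12 = 2.035×10^7 mm⁴
I = 2.035×10^7 mm⁴ = 2.035×10^-5 m⁴
Effective length L_e = K·L = 0.5 × 3.12 = 1.560 m
P_cr = π²EI / L_e² = π² × 109×10⁹ × 2.035×10^-5 / 1.560² = 8.994×10^6 N

P_cr ≈ 8990 kN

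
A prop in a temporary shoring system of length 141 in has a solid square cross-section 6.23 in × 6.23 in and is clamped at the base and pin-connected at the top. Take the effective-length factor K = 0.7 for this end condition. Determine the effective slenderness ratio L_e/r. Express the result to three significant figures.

I = a⁴/12 = 6.23⁴/12 = 125.5 in⁴
A = 38.81 in²;  r_min = √(I/A) = √(125.5/38.81) = 1.798 in
L_e = K·L = 0.7 × 141 = 98.70 in
λ = L_e / r_min = 98.700 / 1.798 = 54.9

λ ≈ 54.9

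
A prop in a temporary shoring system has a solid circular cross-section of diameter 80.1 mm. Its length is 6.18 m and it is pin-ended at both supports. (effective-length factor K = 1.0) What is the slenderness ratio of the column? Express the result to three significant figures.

λ ≈ 309

For a solid circle r = d/4 = 80.1/4 = 20.02 mm
L_e = K·L = 1 × 6.18 m = 6.180 m = 6180.0 mm
λ = L_e / r_min = 6180.0 / 20.02 = 309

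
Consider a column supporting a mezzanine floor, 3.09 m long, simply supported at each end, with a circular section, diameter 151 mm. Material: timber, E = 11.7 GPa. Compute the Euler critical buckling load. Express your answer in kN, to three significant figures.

I = πd⁴/64 = π×151⁴/64 = 2.552×10^7 mm⁴
I = 2.552×10^7 mm⁴ = 2.552×10^-5 m⁴
Effective length L_e = K·L = 1 × 3.09 = 3.090 m
P_cr = π²EI / L_e² = π² × 11.7×10⁹ × 2.552×10^-5 / 3.090² = 3.086×10^5 N

P_cr ≈ 309 kN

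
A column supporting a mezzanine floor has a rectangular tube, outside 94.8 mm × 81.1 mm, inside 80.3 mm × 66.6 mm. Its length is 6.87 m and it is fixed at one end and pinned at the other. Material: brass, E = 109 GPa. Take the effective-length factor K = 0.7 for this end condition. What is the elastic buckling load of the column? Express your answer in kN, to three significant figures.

P_cr ≈ 104 kN

Weak-axis I_min = (h_o·b_o³ − h_i·b_i³)/12 with b_o = 81.1, b_i = 66.60 mm (shorter outer/inner sides).
I_min = (94.8×81.1³ − 80.30×66.60³)/12 = 2.237×10^6 mm⁴
I = 2.237×10^6 mm⁴ = 2.237×10^-6 m⁴
Effective length L_e = K·L = 0.7 × 6.87 = 4.809 m
P_cr = π²EI / L_e² = π² × 109×10⁹ × 2.237×10^-6 / 4.809² = 1.041×10^5 N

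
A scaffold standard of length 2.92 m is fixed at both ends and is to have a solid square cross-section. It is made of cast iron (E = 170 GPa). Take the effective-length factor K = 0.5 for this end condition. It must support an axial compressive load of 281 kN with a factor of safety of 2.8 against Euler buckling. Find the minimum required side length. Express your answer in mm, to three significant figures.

Required P_cr = n·P = 2.8 × 281 = 786.8 kN
L_e = K·L = 0.5 × 2.92 = 1.460 m
Required I = P_cr·L_e²/(π²E) = 7.868×10^5 × 1.460² / (π² × 1.70×10^11) = 9.996×10^-7 m⁴
I_req = 9.996×10^5 mm⁴
Solid square: I = a⁴/12  ⇒  a = (12I)^(1/4) = (12×9.996×10^5)^(1/4) = 58.9 mm

a ≈ 58.9 mm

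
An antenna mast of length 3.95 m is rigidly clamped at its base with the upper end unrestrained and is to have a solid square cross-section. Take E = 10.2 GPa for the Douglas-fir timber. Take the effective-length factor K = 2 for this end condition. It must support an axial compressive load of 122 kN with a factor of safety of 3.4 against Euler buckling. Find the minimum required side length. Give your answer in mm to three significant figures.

Required P_cr = n·P = 3.4 × 122 = 414.8 kN
L_e = K·L = 2 × 3.95 = 7.900 m
Required I = P_cr·L_e²/(π²E) = 4.148×10^5 × 7.900² / (π² × 1.02×10^10) = 2.572×10^-4 m⁴
I_req = 2.572×10^8 mm⁴
Solid square: I = a⁴/12  ⇒  a = (12I)^(1/4) = (12×2.572×10^8)^(1/4) = 236 mm

a ≈ 236 mm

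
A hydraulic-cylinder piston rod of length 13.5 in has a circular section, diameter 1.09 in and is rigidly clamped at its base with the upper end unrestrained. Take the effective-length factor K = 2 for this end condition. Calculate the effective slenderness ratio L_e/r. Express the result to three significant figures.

λ ≈ 99.1

I = πd⁴/64 = π×1.09⁴/64 = 6.929×10^-2 in⁴
A = 0.9331 in²;  r_min = √(I/A) = √(6.929×10^-2/0.9331) = 0.2725 in
L_e = K·L = 2 × 13.5 = 27.00 in
λ = L_e / r_min = 27.000 / 0.2725 = 99.1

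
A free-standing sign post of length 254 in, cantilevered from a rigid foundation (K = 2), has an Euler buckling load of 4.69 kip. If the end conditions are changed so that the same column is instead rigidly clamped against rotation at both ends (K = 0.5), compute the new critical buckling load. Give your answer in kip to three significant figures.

P_cr ≈ 75.0 kip

P_cr ∝ 1/K², so P_cr,new = P_cr,old × (K_old/K_new)² = 4.69 × (2/0.5)²
= 4.69 × 16.00 = 75.0 kip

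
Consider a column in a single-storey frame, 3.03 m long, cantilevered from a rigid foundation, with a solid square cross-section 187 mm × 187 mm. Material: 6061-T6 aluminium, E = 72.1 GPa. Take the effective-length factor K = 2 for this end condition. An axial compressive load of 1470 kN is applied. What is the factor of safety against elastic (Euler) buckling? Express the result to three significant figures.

I = a⁴/12 = 187⁴/12 = 1.019×10^8 mm⁴
I = 1.019×10^8 mm⁴ = 1.019×10^-4 m⁴
Effective length L_e = K·L = 2 × 3.03 = 6.060 m
P_cr = π²EI / L_e² = π² × 72.1×10⁹ × 1.019×10^-4 / 6.060² = 1.975×10^6 N
Factor of safety n = P_cr / P = 1974.6 / 1470 = 1.34

n ≈ 1.34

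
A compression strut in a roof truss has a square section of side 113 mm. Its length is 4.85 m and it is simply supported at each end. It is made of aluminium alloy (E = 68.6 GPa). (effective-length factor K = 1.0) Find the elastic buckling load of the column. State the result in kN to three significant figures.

I = a⁴/12 = 113⁴/12 = 1.359×10^7 mm⁴
I = 1.359×10^7 mm⁴ = 1.359×10^-5 m⁴
Effective length L_e = K·L = 1 × 4.85 = 4.850 m
P_cr = π²EI / L_e² = π² × 68.6×10⁹ × 1.359×10^-5 / 4.850² = 3.911×10^5 N

P_cr ≈ 391 kN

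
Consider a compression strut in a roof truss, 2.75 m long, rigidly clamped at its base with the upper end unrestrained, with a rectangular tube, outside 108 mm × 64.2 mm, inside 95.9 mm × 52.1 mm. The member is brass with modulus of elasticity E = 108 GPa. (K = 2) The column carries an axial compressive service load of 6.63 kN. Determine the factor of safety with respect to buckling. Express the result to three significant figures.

Weak-axis I_min = (h_o·b_o³ − h_i·b_i³)/12 with b_o = 64.2, b_i = 52.10 mm (shorter outer/inner sides).
I_min = (108×64.2³ − 95.90×52.10³)/12 = 1.251×10^6 mm⁴
I = 1.251×10^6 mm⁴ = 1.251×10^-6 m⁴
Effective length L_e = K·L = 2 × 2.75 = 5.500 m
P_cr = π²EI / L_e² = π² × 108×10⁹ × 1.251×10^-6 / 5.500² = 4.409×10^4 N
Factor of safety n = P_cr / P = 44.092 / 6.63 = 6.65

n ≈ 6.65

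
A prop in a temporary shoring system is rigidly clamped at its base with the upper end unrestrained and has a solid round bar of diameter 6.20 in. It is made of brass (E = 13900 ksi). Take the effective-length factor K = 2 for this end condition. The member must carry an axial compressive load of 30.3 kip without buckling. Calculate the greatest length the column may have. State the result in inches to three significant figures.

L_max ≈ 287 in

I = πd⁴/64 = π×6.20⁴/64 = 72.53 in⁴
At the buckling limit P_cr = P = 3.030×10^4 lb
From P_cr = π²EI/(K·L)²:  L = (1/K)·√(π²EI/P_cr) = (1/2)·√(π²×1.39×10^7×72.53/3.030×10^4)
L = 287 in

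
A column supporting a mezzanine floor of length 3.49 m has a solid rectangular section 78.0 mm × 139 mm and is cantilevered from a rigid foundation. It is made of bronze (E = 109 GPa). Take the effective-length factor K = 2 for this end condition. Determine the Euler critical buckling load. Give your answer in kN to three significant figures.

Buckling occurs about the weak axis: I_min = h·b³/12 with b = 78.0 mm (the shorter side).
I_min = 139×78.0³/12 = 5.497×10^6 mm⁴
I = 5.497×10^6 mm⁴ = 5.497×10^-6 m⁴
Effective length L_e = K·L = 2 × 3.49 = 6.980 m
P_cr = π²EI / L_e² = π² × 109×10⁹ × 5.497×10^-6 / 6.980² = 1.214×10^5 N

P_cr ≈ 121 kN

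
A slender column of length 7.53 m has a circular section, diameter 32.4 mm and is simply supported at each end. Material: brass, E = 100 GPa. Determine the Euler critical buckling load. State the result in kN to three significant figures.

P_cr ≈ 0.942 kN

I = πd⁴/64 = π×32.4⁴/64 = 5.409×10^4 mm⁴
I = 5.409×10^4 mm⁴ = 5.409×10^-8 m⁴
Effective length L_e = K·L = 1 × 7.53 = 7.530 m
P_cr = π²EI / L_e² = π² × 100×10⁹ × 5.409×10^-8 / 7.530² = 941.6 N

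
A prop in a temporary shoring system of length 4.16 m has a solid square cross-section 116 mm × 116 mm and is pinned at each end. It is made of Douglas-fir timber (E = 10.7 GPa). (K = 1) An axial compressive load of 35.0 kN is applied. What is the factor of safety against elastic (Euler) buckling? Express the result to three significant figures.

I = a⁴/12 = 116⁴/12 = 1.509×10^7 mm⁴
I = 1.509×10^7 mm⁴ = 1.509×10^-5 m⁴
Effective length L_e = K·L = 1 × 4.16 = 4.160 m
P_cr = π²EI / L_e² = π² × 10.7×10⁹ × 1.509×10^-5 / 4.160² = 9.208×10^4 N
Factor of safety n = P_cr / P = 92.076 / 35.0 = 2.63

n ≈ 2.63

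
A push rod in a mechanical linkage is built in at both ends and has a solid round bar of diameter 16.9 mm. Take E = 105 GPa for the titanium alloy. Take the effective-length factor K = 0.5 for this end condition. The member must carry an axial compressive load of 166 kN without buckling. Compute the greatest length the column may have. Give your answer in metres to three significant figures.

L_max ≈ 0.316 m

I = πd⁴/64 = π×16.9⁴/64 = 4.004×10^3 mm⁴
I = 4.004×10^-9 m⁴
At the buckling limit P_cr = P = 1.660×10^5 N
From P_cr = π²EI/(K·L)²:  L = (1/K)·√(π²EI/P_cr) = (1/0.5)·√(π²×1.05×10^11×4.004×10^-9/1.660×10^5)
L = 0.316 m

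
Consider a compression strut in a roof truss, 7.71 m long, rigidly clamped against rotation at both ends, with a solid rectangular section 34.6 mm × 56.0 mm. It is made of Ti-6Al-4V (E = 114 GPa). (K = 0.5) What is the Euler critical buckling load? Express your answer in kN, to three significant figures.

P_cr ≈ 14.6 kN

Buckling occurs about the weak axis: I_min = h·b³/12 with b = 34.6 mm (the shorter side).
I_min = 56.0×34.6³/12 = 1.933×10^5 mm⁴
I = 1.933×10^5 mm⁴ = 1.933×10^-7 m⁴
Effective length L_e = K·L = 0.5 × 7.71 = 3.855 m
P_cr = π²EI / L_e² = π² × 114×10⁹ × 1.933×10^-7 / 3.855² = 1.463×10^4 N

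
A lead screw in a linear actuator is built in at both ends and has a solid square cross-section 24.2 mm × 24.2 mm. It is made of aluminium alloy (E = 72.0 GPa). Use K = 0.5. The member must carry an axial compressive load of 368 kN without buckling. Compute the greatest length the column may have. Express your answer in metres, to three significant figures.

I = a⁴/12 = 24.2⁴/12 = 2.858×10^4 mm⁴
I = 2.858×10^-8 m⁴
At the buckling limit P_cr = P = 3.680×10^5 N
From P_cr = π²EI/(K·L)²:  L = (1/K)·√(π²EI/P_cr) = (1/0.5)·√(π²×7.20×10^10×2.858×10^-8/3.680×10^5)
L = 0.470 m

L_max ≈ 0.470 m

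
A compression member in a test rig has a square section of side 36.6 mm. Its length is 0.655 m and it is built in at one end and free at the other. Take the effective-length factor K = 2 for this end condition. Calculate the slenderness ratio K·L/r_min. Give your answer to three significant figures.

For a square r = a/√12 = 36.6/√12 = 10.57 mm
L_e = K·L = 2 × 0.655 m = 1.310 m = 1310.0 mm
λ = L_e / r_min = 1310.0 / 10.57 = 124

λ ≈ 124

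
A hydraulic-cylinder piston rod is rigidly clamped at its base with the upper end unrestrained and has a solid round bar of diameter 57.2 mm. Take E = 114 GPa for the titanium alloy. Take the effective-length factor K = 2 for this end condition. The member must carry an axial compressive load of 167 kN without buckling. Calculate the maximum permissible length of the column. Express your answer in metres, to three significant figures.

I = πd⁴/64 = π×57.2⁴/64 = 5.255×10^5 mm⁴
I = 5.255×10^-7 m⁴
At the buckling limit P_cr = P = 1.670×10^5 N
From P_cr = π²EI/(K·L)²:  L = (1/K)·√(π²EI/P_cr) = (1/2)·√(π²×1.14×10^11×5.255×10^-7/1.670×10^5)
L = 0.941 m

L_max ≈ 0.941 m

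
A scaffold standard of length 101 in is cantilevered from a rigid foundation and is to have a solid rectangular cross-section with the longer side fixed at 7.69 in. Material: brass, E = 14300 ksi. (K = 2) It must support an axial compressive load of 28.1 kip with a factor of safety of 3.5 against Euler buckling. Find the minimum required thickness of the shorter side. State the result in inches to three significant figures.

Required P_cr = n·P = 3.5 × 28.1 = 98.35 kip
L_e = K·L = 2 × 101 = 202.0 in
Required I = P_cr·L_e²/(π²E) = 9.835×10^4 × 202.0² / (π² × 1.43×10^7) = 28.43 in⁴
Rectangle, weak axis: I_min = h·b³/12 with h = 7.69 in fixed  ⇒  b = (12I/h)^(1/3) = 3.54 in

b ≈ 3.54 in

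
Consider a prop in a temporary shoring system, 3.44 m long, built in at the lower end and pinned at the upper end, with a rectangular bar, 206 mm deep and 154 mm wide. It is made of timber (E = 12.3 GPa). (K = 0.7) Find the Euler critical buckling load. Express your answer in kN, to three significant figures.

P_cr ≈ 1310 kN

Buckling occurs about the weak axis: I_min = h·b³/12 with b = 154 mm (the shorter side).
I_min = 206×154³/12 = 6.270×10^7 mm⁴
I = 6.270×10^7 mm⁴ = 6.270×10^-5 m⁴
Effective length L_e = K·L = 0.7 × 3.44 = 2.408 m
P_cr = π²EI / L_e² = π² × 12.3×10⁹ × 6.270×10^-5 / 2.408² = 1.313×10^6 N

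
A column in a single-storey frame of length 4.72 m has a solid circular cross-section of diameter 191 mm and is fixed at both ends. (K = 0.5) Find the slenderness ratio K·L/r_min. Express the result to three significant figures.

λ ≈ 49.4

I = πd⁴/64 = π×191⁴/64 = 6.533×10^7 mm⁴
A = 2.865×10^4 mm²;  r_min = √(I/A) = √(6.533×10^7/2.865×10^4) = 47.75 mm
L_e = K·L = 0.5 × 4.72 m = 2.360 m = 2360.0 mm
λ = L_e / r_min = 2360.0 / 47.75 = 49.4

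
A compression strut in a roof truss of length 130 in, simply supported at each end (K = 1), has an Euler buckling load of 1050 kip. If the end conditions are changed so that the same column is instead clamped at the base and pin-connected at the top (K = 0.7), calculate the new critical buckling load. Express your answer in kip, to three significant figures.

P_cr ∝ 1/K², so P_cr,new = P_cr,old × (K_old/K_new)² = 1050 × (1/0.7)²
= 1050 × 2.041 = 2140 kip

P_cr ≈ 2140 kip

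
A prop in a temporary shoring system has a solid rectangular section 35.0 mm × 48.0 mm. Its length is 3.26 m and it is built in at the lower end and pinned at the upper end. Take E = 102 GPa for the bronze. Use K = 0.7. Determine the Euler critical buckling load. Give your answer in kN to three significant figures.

P_cr ≈ 33.2 kN

Buckling occurs about the weak axis: I_min = h·b³/12 with b = 35.0 mm (the shorter side).
I_min = 48.0×35.0³/12 = 1.715×10^5 mm⁴
I = 1.715×10^5 mm⁴ = 1.715×10^-7 m⁴
Effective length L_e = K·L = 0.7 × 3.26 = 2.282 m
P_cr = π²EI / L_e² = π² × 102×10⁹ × 1.715×10^-7 / 2.282² = 3.315×10^4 N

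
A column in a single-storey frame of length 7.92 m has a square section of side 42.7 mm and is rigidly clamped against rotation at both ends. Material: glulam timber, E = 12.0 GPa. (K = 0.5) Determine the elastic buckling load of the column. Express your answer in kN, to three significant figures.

P_cr ≈ 2.09 kN

I = a⁴/12 = 42.7⁴/12 = 2.770×10^5 mm⁴
I = 2.770×10^5 mm⁴ = 2.770×10^-7 m⁴
Effective length L_e = K·L = 0.5 × 7.92 = 3.960 m
P_cr = π²EI / L_e² = π² × 12.0×10⁹ × 2.770×10^-7 / 3.960² = 2.092×10^3 N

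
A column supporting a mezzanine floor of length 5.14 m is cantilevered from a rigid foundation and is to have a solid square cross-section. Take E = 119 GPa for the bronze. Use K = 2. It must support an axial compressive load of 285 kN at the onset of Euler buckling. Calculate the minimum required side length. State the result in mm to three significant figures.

L_e = K·L = 2 × 5.14 = 10.28 m
Required I = P_cr·L_e²/(π²E) = 2.850×10^5 × 10.28² / (π² × 1.19×10^11) = 2.564×10^-5 m⁴
I_req = 2.564×10^7 mm⁴
Solid square: I = a⁴/12  ⇒  a = (12I)^(1/4) = (12×2.564×10^7)^(1/4) = 132 mm

a ≈ 132 mm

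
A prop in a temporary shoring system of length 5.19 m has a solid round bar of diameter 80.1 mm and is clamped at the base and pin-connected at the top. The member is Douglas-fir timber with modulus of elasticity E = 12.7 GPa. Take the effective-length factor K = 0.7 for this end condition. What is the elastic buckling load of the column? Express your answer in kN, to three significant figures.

I = πd⁴/64 = π×80.1⁴/64 = 2.021×10^6 mm⁴
I = 2.021×10^6 mm⁴ = 2.021×10^-6 m⁴
Effective length L_e = K·L = 0.7 × 5.19 = 3.633 m
P_cr = π²EI / L_e² = π² × 12.7×10⁹ × 2.021×10^-6 / 3.633² = 1.919×10^4 N

P_cr ≈ 19.2 kN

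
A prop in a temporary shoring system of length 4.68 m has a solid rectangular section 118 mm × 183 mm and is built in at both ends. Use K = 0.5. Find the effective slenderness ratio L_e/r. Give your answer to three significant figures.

Buckling occurs about the weak axis: I_min = h·b³/12 with b = 118 mm (the shorter side).
I_min = 183×118³/12 = 2.506×10^7 mm⁴
A = 2.159×10^4 mm²;  r_min = √(I/A) = √(2.506×10^7/2.159×10^4) = 34.06 mm
L_e = K·L = 0.5 × 4.68 m = 2.340 m = 2340.0 mm
λ = L_e / r_min = 2340.0 / 34.06 = 68.7

λ ≈ 68.7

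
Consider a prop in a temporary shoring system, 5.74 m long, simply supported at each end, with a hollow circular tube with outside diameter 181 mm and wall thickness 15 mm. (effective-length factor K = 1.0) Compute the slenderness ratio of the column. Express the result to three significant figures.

λ ≈ 97.4

Inner diameter d_i = 181 − 2×15 = 151.0 mm
I = π(d_o⁴ − d_i⁴)/64 = π(181⁴ − 151.0⁴)/64 = 2.716×10^7 mm⁴
A = 7.823×10^3 mm²;  r_min = √(I/A) = √(2.716×10^7/7.823×10^3) = 58.93 mm
L_e = K·L = 1 × 5.74 m = 5.740 m = 5740.0 mm
λ = L_e / r_min = 5740.0 / 58.93 = 97.4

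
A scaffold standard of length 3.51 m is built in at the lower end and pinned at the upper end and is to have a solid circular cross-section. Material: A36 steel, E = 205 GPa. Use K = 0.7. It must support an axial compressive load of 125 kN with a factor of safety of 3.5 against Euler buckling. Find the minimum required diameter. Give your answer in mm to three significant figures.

d ≈ 71.8 mm

Required P_cr = n·P = 3.5 × 125 = 437.5 kN
L_e = K·L = 0.7 × 3.51 = 2.457 m
Required I = P_cr·L_e²/(π²E) = 4.375×10^5 × 2.457² / (π² × 2.05×10^11) = 1.305×10^-6 m⁴
I_req = 1.305×10^6 mm⁴
Solid circle: I = πd⁴/64  ⇒  d = (64I/π)^(1/4) = (64×1.305×10^6/π)^(1/4) = 71.8 mm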